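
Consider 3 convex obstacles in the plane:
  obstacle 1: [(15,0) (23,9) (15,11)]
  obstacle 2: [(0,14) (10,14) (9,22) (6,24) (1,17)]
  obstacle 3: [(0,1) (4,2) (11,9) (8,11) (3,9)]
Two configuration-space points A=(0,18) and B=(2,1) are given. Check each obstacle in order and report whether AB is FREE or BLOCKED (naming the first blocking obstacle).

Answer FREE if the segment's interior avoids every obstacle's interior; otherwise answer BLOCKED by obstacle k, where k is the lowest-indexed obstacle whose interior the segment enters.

Obstacle 1 [(15,0) (23,9) (15,11)]:
  edge (15,0)–(23,9): clear
  edge (23,9)–(15,11): clear
  edge (15,11)–(15,0): clear
  midpoint (1,19/2) outside
  → clear
Obstacle 2 [(0,14) (10,14) (9,22) (6,24) (1,17)]:
  edge (0,14)–(10,14): crosses AB
  edge (10,14)–(9,22): clear
  edge (9,22)–(6,24): clear
  edge (6,24)–(1,17): clear
  edge (1,17)–(0,14): crosses AB
  → BLOCKED
Obstacle 3 [(0,1) (4,2) (11,9) (8,11) (3,9)]:
  edge (0,1)–(4,2): crosses AB
  edge (4,2)–(11,9): clear
  edge (11,9)–(8,11): clear
  edge (8,11)–(3,9): clear
  edge (3,9)–(0,1): crosses AB
  → BLOCKED

BLOCKED by obstacle 2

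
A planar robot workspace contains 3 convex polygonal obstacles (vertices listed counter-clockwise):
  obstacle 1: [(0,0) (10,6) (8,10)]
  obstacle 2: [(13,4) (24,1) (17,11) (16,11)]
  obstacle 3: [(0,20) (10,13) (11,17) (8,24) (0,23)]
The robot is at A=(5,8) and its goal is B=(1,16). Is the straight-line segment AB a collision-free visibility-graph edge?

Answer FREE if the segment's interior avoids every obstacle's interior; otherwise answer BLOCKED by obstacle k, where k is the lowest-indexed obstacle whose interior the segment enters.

Obstacle 1 [(0,0) (10,6) (8,10)]:
  edge (0,0)–(10,6): clear
  edge (10,6)–(8,10): clear
  edge (8,10)–(0,0): clear
  midpoint (3,12) outside
  → clear
Obstacle 2 [(13,4) (24,1) (17,11) (16,11)]:
  edge (13,4)–(24,1): clear
  edge (24,1)–(17,11): clear
  edge (17,11)–(16,11): clear
  edge (16,11)–(13,4): clear
  midpoint (3,12) outside
  → clear
Obstacle 3 [(0,20) (10,13) (11,17) (8,24) (0,23)]:
  edge (0,20)–(10,13): clear
  edge (10,13)–(11,17): clear
  edge (11,17)–(8,24): clear
  edge (8,24)–(0,23): clear
  edge (0,23)–(0,20): clear
  midpoint (3,12) outside
  → clear

FREE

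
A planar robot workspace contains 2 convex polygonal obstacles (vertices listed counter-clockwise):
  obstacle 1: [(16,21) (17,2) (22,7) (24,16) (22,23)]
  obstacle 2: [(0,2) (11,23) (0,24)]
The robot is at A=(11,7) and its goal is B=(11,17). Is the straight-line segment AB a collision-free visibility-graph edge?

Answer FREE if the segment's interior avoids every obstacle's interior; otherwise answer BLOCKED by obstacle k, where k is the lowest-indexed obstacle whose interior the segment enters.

FREE

Obstacle 1 [(16,21) (17,2) (22,7) (24,16) (22,23)]:
  edge (16,21)–(17,2): clear
  edge (17,2)–(22,7): clear
  edge (22,7)–(24,16): clear
  edge (24,16)–(22,23): clear
  edge (22,23)–(16,21): clear
  midpoint (11,12) outside
  → clear
Obstacle 2 [(0,2) (11,23) (0,24)]:
  edge (0,2)–(11,23): clear
  edge (11,23)–(0,24): clear
  edge (0,24)–(0,2): clear
  midpoint (11,12) outside
  → clear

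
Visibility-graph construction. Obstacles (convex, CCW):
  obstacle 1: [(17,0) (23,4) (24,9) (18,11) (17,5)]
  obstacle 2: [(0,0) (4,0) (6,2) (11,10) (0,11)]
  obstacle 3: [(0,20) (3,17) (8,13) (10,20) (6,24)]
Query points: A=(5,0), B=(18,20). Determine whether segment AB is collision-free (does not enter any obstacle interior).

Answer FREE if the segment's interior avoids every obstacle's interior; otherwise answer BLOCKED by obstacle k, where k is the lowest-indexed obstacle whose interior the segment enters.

Obstacle 1 [(17,0) (23,4) (24,9) (18,11) (17,5)]:
  edge (17,0)–(23,4): clear
  edge (23,4)–(24,9): clear
  edge (24,9)–(18,11): clear
  edge (18,11)–(17,5): clear
  edge (17,5)–(17,0): clear
  midpoint (23/2,10) outside
  → clear
Obstacle 2 [(0,0) (4,0) (6,2) (11,10) (0,11)]:
  edge (0,0)–(4,0): clear
  edge (4,0)–(6,2): clear
  edge (6,2)–(11,10): clear
  edge (11,10)–(0,11): clear
  edge (0,11)–(0,0): clear
  midpoint (23/2,10) outside
  → clear
Obstacle 3 [(0,20) (3,17) (8,13) (10,20) (6,24)]:
  edge (0,20)–(3,17): clear
  edge (3,17)–(8,13): clear
  edge (8,13)–(10,20): clear
  edge (10,20)–(6,24): clear
  edge (6,24)–(0,20): clear
  midpoint (23/2,10) outside
  → clear

FREE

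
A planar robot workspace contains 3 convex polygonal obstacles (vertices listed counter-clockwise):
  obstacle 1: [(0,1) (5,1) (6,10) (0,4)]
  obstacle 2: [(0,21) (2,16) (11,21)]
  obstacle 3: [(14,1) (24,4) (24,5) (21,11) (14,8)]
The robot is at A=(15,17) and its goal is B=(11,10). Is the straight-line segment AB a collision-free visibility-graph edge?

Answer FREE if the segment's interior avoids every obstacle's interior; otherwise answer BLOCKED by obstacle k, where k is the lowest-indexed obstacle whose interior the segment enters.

Obstacle 1 [(0,1) (5,1) (6,10) (0,4)]:
  edge (0,1)–(5,1): clear
  edge (5,1)–(6,10): clear
  edge (6,10)–(0,4): clear
  edge (0,4)–(0,1): clear
  midpoint (13,27/2) outside
  → clear
Obstacle 2 [(0,21) (2,16) (11,21)]:
  edge (0,21)–(2,16): clear
  edge (2,16)–(11,21): clear
  edge (11,21)–(0,21): clear
  midpoint (13,27/2) outside
  → clear
Obstacle 3 [(14,1) (24,4) (24,5) (21,11) (14,8)]:
  edge (14,1)–(24,4): clear
  edge (24,4)–(24,5): clear
  edge (24,5)–(21,11): clear
  edge (21,11)–(14,8): clear
  edge (14,8)–(14,1): clear
  midpoint (13,27/2) outside
  → clear

FREE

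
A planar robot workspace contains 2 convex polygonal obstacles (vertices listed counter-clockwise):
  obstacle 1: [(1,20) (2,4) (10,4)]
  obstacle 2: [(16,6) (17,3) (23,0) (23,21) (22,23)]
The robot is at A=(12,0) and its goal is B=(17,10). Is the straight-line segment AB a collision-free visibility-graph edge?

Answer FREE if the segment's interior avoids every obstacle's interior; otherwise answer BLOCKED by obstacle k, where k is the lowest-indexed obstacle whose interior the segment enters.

Obstacle 1 [(1,20) (2,4) (10,4)]:
  edge (1,20)–(2,4): clear
  edge (2,4)–(10,4): clear
  edge (10,4)–(1,20): clear
  midpoint (29/2,5) outside
  → clear
Obstacle 2 [(16,6) (17,3) (23,0) (23,21) (22,23)]:
  edge (16,6)–(17,3): clear
  edge (17,3)–(23,0): clear
  edge (23,0)–(23,21): clear
  edge (23,21)–(22,23): clear
  edge (22,23)–(16,6): clear
  midpoint (29/2,5) outside
  → clear

FREE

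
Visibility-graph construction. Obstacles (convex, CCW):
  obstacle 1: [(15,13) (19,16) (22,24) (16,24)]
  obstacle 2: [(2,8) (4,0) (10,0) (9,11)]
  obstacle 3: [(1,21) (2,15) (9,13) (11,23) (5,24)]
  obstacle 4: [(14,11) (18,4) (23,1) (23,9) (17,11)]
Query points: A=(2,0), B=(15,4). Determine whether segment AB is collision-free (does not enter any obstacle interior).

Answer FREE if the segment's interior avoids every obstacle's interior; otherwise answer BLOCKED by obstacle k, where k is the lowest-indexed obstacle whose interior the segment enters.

BLOCKED by obstacle 2

Obstacle 1 [(15,13) (19,16) (22,24) (16,24)]:
  edge (15,13)–(19,16): clear
  edge (19,16)–(22,24): clear
  edge (22,24)–(16,24): clear
  edge (16,24)–(15,13): clear
  midpoint (17/2,2) outside
  → clear
Obstacle 2 [(2,8) (4,0) (10,0) (9,11)]:
  edge (2,8)–(4,0): crosses AB
  edge (4,0)–(10,0): clear
  edge (10,0)–(9,11): crosses AB
  edge (9,11)–(2,8): clear
  → BLOCKED
Obstacle 3 [(1,21) (2,15) (9,13) (11,23) (5,24)]:
  edge (1,21)–(2,15): clear
  edge (2,15)–(9,13): clear
  edge (9,13)–(11,23): clear
  edge (11,23)–(5,24): clear
  edge (5,24)–(1,21): clear
  midpoint (17/2,2) outside
  → clear
Obstacle 4 [(14,11) (18,4) (23,1) (23,9) (17,11)]:
  edge (14,11)–(18,4): clear
  edge (18,4)–(23,1): clear
  edge (23,1)–(23,9): clear
  edge (23,9)–(17,11): clear
  edge (17,11)–(14,11): clear
  midpoint (17/2,2) outside
  → clear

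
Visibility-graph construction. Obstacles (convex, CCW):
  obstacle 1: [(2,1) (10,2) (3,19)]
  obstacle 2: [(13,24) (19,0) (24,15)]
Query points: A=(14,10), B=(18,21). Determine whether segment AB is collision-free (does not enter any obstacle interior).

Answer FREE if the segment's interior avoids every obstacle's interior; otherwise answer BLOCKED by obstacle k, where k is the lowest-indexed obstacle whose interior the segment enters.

BLOCKED by obstacle 2

Obstacle 1 [(2,1) (10,2) (3,19)]:
  edge (2,1)–(10,2): clear
  edge (10,2)–(3,19): clear
  edge (3,19)–(2,1): clear
  midpoint (16,31/2) outside
  → clear
Obstacle 2 [(13,24) (19,0) (24,15)]:
  edge (13,24)–(19,0): crosses AB
  edge (19,0)–(24,15): clear
  edge (24,15)–(13,24): crosses AB
  → BLOCKED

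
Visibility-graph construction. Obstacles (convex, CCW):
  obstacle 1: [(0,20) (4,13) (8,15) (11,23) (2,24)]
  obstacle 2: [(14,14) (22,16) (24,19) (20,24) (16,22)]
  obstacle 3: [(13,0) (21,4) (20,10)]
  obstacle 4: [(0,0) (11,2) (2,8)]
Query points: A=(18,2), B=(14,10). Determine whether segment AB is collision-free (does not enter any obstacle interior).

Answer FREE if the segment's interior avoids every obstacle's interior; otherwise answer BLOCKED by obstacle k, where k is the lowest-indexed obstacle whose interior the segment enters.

BLOCKED by obstacle 3

Obstacle 1 [(0,20) (4,13) (8,15) (11,23) (2,24)]:
  edge (0,20)–(4,13): clear
  edge (4,13)–(8,15): clear
  edge (8,15)–(11,23): clear
  edge (11,23)–(2,24): clear
  edge (2,24)–(0,20): clear
  midpoint (16,6) outside
  → clear
Obstacle 2 [(14,14) (22,16) (24,19) (20,24) (16,22)]:
  edge (14,14)–(22,16): clear
  edge (22,16)–(24,19): clear
  edge (24,19)–(20,24): clear
  edge (20,24)–(16,22): clear
  edge (16,22)–(14,14): clear
  midpoint (16,6) outside
  → clear
Obstacle 3 [(13,0) (21,4) (20,10)]:
  edge (13,0)–(21,4): crosses AB
  edge (21,4)–(20,10): clear
  edge (20,10)–(13,0): crosses AB
  → BLOCKED
Obstacle 4 [(0,0) (11,2) (2,8)]:
  edge (0,0)–(11,2): clear
  edge (11,2)–(2,8): clear
  edge (2,8)–(0,0): clear
  midpoint (16,6) outside
  → clear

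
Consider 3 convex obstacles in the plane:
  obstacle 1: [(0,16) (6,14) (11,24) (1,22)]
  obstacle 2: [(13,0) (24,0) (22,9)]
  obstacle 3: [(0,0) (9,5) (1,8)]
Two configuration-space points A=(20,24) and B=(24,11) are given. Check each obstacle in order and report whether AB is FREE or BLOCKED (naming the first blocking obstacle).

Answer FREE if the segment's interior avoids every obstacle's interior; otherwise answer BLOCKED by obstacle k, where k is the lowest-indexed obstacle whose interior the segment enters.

FREE

Obstacle 1 [(0,16) (6,14) (11,24) (1,22)]:
  edge (0,16)–(6,14): clear
  edge (6,14)–(11,24): clear
  edge (11,24)–(1,22): clear
  edge (1,22)–(0,16): clear
  midpoint (22,35/2) outside
  → clear
Obstacle 2 [(13,0) (24,0) (22,9)]:
  edge (13,0)–(24,0): clear
  edge (24,0)–(22,9): clear
  edge (22,9)–(13,0): clear
  midpoint (22,35/2) outside
  → clear
Obstacle 3 [(0,0) (9,5) (1,8)]:
  edge (0,0)–(9,5): clear
  edge (9,5)–(1,8): clear
  edge (1,8)–(0,0): clear
  midpoint (22,35/2) outside
  → clear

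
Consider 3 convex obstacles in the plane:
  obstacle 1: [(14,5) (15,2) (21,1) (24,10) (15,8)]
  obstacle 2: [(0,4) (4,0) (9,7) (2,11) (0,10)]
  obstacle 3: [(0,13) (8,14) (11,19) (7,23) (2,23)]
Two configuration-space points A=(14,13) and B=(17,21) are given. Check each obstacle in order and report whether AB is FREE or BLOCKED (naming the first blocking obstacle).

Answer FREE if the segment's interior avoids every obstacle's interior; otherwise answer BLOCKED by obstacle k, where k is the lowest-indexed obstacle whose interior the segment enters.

FREE

Obstacle 1 [(14,5) (15,2) (21,1) (24,10) (15,8)]:
  edge (14,5)–(15,2): clear
  edge (15,2)–(21,1): clear
  edge (21,1)–(24,10): clear
  edge (24,10)–(15,8): clear
  edge (15,8)–(14,5): clear
  midpoint (31/2,17) outside
  → clear
Obstacle 2 [(0,4) (4,0) (9,7) (2,11) (0,10)]:
  edge (0,4)–(4,0): clear
  edge (4,0)–(9,7): clear
  edge (9,7)–(2,11): clear
  edge (2,11)–(0,10): clear
  edge (0,10)–(0,4): clear
  midpoint (31/2,17) outside
  → clear
Obstacle 3 [(0,13) (8,14) (11,19) (7,23) (2,23)]:
  edge (0,13)–(8,14): clear
  edge (8,14)–(11,19): clear
  edge (11,19)–(7,23): clear
  edge (7,23)–(2,23): clear
  edge (2,23)–(0,13): clear
  midpoint (31/2,17) outside
  → clear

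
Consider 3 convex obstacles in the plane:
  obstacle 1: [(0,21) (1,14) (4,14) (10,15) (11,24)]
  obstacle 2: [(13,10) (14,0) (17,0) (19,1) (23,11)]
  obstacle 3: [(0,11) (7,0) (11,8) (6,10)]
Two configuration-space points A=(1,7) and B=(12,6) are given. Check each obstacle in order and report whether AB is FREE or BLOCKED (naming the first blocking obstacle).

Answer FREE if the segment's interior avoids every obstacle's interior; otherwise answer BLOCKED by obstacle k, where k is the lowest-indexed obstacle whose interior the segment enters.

Obstacle 1 [(0,21) (1,14) (4,14) (10,15) (11,24)]:
  edge (0,21)–(1,14): clear
  edge (1,14)–(4,14): clear
  edge (4,14)–(10,15): clear
  edge (10,15)–(11,24): clear
  edge (11,24)–(0,21): clear
  midpoint (13/2,13/2) outside
  → clear
Obstacle 2 [(13,10) (14,0) (17,0) (19,1) (23,11)]:
  edge (13,10)–(14,0): clear
  edge (14,0)–(17,0): clear
  edge (17,0)–(19,1): clear
  edge (19,1)–(23,11): clear
  edge (23,11)–(13,10): clear
  midpoint (13/2,13/2) outside
  → clear
Obstacle 3 [(0,11) (7,0) (11,8) (6,10)]:
  edge (0,11)–(7,0): crosses AB
  edge (7,0)–(11,8): crosses AB
  edge (11,8)–(6,10): clear
  edge (6,10)–(0,11): clear
  → BLOCKED

BLOCKED by obstacle 3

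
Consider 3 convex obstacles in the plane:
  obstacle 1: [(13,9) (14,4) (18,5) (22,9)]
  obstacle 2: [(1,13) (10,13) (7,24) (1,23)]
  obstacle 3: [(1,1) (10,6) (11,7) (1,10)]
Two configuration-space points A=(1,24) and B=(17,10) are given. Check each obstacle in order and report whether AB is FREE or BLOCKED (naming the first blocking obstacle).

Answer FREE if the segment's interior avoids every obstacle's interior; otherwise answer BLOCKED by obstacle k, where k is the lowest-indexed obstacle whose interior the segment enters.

Obstacle 1 [(13,9) (14,4) (18,5) (22,9)]:
  edge (13,9)–(14,4): clear
  edge (14,4)–(18,5): clear
  edge (18,5)–(22,9): clear
  edge (22,9)–(13,9): clear
  midpoint (9,17) outside
  → clear
Obstacle 2 [(1,13) (10,13) (7,24) (1,23)]:
  edge (1,13)–(10,13): clear
  edge (10,13)–(7,24): crosses AB
  edge (7,24)–(1,23): crosses AB
  edge (1,23)–(1,13): clear
  → BLOCKED
Obstacle 3 [(1,1) (10,6) (11,7) (1,10)]:
  edge (1,1)–(10,6): clear
  edge (10,6)–(11,7): clear
  edge (11,7)–(1,10): clear
  edge (1,10)–(1,1): clear
  midpoint (9,17) outside
  → clear

BLOCKED by obstacle 2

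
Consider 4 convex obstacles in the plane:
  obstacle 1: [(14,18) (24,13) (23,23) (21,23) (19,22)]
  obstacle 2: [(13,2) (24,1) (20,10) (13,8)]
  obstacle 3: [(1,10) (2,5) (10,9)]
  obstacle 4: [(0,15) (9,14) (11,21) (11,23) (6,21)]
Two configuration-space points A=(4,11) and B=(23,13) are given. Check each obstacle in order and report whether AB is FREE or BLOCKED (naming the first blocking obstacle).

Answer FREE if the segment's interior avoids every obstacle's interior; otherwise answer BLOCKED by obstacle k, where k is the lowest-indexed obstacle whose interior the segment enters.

FREE

Obstacle 1 [(14,18) (24,13) (23,23) (21,23) (19,22)]:
  edge (14,18)–(24,13): clear
  edge (24,13)–(23,23): clear
  edge (23,23)–(21,23): clear
  edge (21,23)–(19,22): clear
  edge (19,22)–(14,18): clear
  midpoint (27/2,12) outside
  → clear
Obstacle 2 [(13,2) (24,1) (20,10) (13,8)]:
  edge (13,2)–(24,1): clear
  edge (24,1)–(20,10): clear
  edge (20,10)–(13,8): clear
  edge (13,8)–(13,2): clear
  midpoint (27/2,12) outside
  → clear
Obstacle 3 [(1,10) (2,5) (10,9)]:
  edge (1,10)–(2,5): clear
  edge (2,5)–(10,9): clear
  edge (10,9)–(1,10): clear
  midpoint (27/2,12) outside
  → clear
Obstacle 4 [(0,15) (9,14) (11,21) (11,23) (6,21)]:
  edge (0,15)–(9,14): clear
  edge (9,14)–(11,21): clear
  edge (11,21)–(11,23): clear
  edge (11,23)–(6,21): clear
  edge (6,21)–(0,15): clear
  midpoint (27/2,12) outside
  → clear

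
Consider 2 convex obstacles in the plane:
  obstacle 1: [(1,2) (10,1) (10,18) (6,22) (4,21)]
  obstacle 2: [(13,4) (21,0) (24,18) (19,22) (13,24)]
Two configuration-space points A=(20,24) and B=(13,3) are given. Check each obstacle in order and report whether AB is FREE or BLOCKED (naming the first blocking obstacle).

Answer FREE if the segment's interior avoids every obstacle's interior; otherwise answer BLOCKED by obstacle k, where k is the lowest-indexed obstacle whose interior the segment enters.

Obstacle 1 [(1,2) (10,1) (10,18) (6,22) (4,21)]:
  edge (1,2)–(10,1): clear
  edge (10,1)–(10,18): clear
  edge (10,18)–(6,22): clear
  edge (6,22)–(4,21): clear
  edge (4,21)–(1,2): clear
  midpoint (33/2,27/2) outside
  → clear
Obstacle 2 [(13,4) (21,0) (24,18) (19,22) (13,24)]:
  edge (13,4)–(21,0): crosses AB
  edge (21,0)–(24,18): clear
  edge (24,18)–(19,22): crosses AB
  edge (19,22)–(13,24): clear
  edge (13,24)–(13,4): clear
  → BLOCKED

BLOCKED by obstacle 2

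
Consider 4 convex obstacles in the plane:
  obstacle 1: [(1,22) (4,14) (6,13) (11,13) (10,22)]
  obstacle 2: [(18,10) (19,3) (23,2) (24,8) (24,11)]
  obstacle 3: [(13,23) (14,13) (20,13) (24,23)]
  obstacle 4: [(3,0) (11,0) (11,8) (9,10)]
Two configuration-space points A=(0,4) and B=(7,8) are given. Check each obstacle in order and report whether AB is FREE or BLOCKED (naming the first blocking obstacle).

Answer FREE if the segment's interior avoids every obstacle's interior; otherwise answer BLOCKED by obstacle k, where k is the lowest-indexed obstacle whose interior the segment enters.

FREE

Obstacle 1 [(1,22) (4,14) (6,13) (11,13) (10,22)]:
  edge (1,22)–(4,14): clear
  edge (4,14)–(6,13): clear
  edge (6,13)–(11,13): clear
  edge (11,13)–(10,22): clear
  edge (10,22)–(1,22): clear
  midpoint (7/2,6) outside
  → clear
Obstacle 2 [(18,10) (19,3) (23,2) (24,8) (24,11)]:
  edge (18,10)–(19,3): clear
  edge (19,3)–(23,2): clear
  edge (23,2)–(24,8): clear
  edge (24,8)–(24,11): clear
  edge (24,11)–(18,10): clear
  midpoint (7/2,6) outside
  → clear
Obstacle 3 [(13,23) (14,13) (20,13) (24,23)]:
  edge (13,23)–(14,13): clear
  edge (14,13)–(20,13): clear
  edge (20,13)–(24,23): clear
  edge (24,23)–(13,23): clear
  midpoint (7/2,6) outside
  → clear
Obstacle 4 [(3,0) (11,0) (11,8) (9,10)]:
  edge (3,0)–(11,0): clear
  edge (11,0)–(11,8): clear
  edge (11,8)–(9,10): clear
  edge (9,10)–(3,0): clear
  midpoint (7/2,6) outside
  → clear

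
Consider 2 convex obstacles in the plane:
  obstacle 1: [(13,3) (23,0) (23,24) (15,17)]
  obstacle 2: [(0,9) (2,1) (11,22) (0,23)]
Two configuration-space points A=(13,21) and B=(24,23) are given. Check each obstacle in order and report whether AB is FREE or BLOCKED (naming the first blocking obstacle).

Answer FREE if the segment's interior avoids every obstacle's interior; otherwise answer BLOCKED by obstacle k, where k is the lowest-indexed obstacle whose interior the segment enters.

Obstacle 1 [(13,3) (23,0) (23,24) (15,17)]:
  edge (13,3)–(23,0): clear
  edge (23,0)–(23,24): crosses AB
  edge (23,24)–(15,17): crosses AB
  edge (15,17)–(13,3): clear
  → BLOCKED
Obstacle 2 [(0,9) (2,1) (11,22) (0,23)]:
  edge (0,9)–(2,1): clear
  edge (2,1)–(11,22): clear
  edge (11,22)–(0,23): clear
  edge (0,23)–(0,9): clear
  midpoint (37/2,22) outside
  → clear

BLOCKED by obstacle 1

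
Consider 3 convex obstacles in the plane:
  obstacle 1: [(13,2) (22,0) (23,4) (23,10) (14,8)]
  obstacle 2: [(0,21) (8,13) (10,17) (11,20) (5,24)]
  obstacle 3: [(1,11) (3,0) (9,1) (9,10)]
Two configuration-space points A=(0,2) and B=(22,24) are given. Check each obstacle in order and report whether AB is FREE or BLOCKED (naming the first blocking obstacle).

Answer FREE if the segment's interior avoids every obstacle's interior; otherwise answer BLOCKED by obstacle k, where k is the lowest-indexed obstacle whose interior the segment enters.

BLOCKED by obstacle 3

Obstacle 1 [(13,2) (22,0) (23,4) (23,10) (14,8)]:
  edge (13,2)–(22,0): clear
  edge (22,0)–(23,4): clear
  edge (23,4)–(23,10): clear
  edge (23,10)–(14,8): clear
  edge (14,8)–(13,2): clear
  midpoint (11,13) outside
  → clear
Obstacle 2 [(0,21) (8,13) (10,17) (11,20) (5,24)]:
  edge (0,21)–(8,13): clear
  edge (8,13)–(10,17): clear
  edge (10,17)–(11,20): clear
  edge (11,20)–(5,24): clear
  edge (5,24)–(0,21): clear
  midpoint (11,13) outside
  → clear
Obstacle 3 [(1,11) (3,0) (9,1) (9,10)]:
  edge (1,11)–(3,0): crosses AB
  edge (3,0)–(9,1): clear
  edge (9,1)–(9,10): clear
  edge (9,10)–(1,11): crosses AB
  → BLOCKED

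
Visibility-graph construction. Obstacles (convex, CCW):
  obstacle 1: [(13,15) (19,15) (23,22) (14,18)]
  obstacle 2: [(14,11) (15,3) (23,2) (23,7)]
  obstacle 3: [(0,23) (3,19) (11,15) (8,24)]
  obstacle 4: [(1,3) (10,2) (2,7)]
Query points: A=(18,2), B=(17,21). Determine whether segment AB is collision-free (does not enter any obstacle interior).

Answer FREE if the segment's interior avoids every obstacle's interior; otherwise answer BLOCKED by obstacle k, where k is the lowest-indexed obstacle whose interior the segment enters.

BLOCKED by obstacle 1

Obstacle 1 [(13,15) (19,15) (23,22) (14,18)]:
  edge (13,15)–(19,15): crosses AB
  edge (19,15)–(23,22): clear
  edge (23,22)–(14,18): crosses AB
  edge (14,18)–(13,15): clear
  → BLOCKED
Obstacle 2 [(14,11) (15,3) (23,2) (23,7)]:
  edge (14,11)–(15,3): clear
  edge (15,3)–(23,2): crosses AB
  edge (23,2)–(23,7): clear
  edge (23,7)–(14,11): crosses AB
  → BLOCKED
Obstacle 3 [(0,23) (3,19) (11,15) (8,24)]:
  edge (0,23)–(3,19): clear
  edge (3,19)–(11,15): clear
  edge (11,15)–(8,24): clear
  edge (8,24)–(0,23): clear
  midpoint (35/2,23/2) outside
  → clear
Obstacle 4 [(1,3) (10,2) (2,7)]:
  edge (1,3)–(10,2): clear
  edge (10,2)–(2,7): clear
  edge (2,7)–(1,3): clear
  midpoint (35/2,23/2) outside
  → clear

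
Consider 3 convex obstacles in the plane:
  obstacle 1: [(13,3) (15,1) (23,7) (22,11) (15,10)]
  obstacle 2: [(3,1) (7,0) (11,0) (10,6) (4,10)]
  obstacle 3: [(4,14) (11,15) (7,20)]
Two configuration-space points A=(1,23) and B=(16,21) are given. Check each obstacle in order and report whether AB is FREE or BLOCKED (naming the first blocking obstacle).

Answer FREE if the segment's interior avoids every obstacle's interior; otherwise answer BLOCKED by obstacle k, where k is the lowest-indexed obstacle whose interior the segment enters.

Obstacle 1 [(13,3) (15,1) (23,7) (22,11) (15,10)]:
  edge (13,3)–(15,1): clear
  edge (15,1)–(23,7): clear
  edge (23,7)–(22,11): clear
  edge (22,11)–(15,10): clear
  edge (15,10)–(13,3): clear
  midpoint (17/2,22) outside
  → clear
Obstacle 2 [(3,1) (7,0) (11,0) (10,6) (4,10)]:
  edge (3,1)–(7,0): clear
  edge (7,0)–(11,0): clear
  edge (11,0)–(10,6): clear
  edge (10,6)–(4,10): clear
  edge (4,10)–(3,1): clear
  midpoint (17/2,22) outside
  → clear
Obstacle 3 [(4,14) (11,15) (7,20)]:
  edge (4,14)–(11,15): clear
  edge (11,15)–(7,20): clear
  edge (7,20)–(4,14): clear
  midpoint (17/2,22) outside
  → clear

FREE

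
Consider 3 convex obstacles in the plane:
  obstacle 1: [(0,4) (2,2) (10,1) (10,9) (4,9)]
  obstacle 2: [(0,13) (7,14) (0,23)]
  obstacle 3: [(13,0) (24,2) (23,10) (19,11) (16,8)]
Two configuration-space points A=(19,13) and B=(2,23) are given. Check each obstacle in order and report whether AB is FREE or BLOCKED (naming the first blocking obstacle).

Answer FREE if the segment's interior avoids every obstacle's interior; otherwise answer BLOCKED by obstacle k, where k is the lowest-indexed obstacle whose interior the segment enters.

FREE

Obstacle 1 [(0,4) (2,2) (10,1) (10,9) (4,9)]:
  edge (0,4)–(2,2): clear
  edge (2,2)–(10,1): clear
  edge (10,1)–(10,9): clear
  edge (10,9)–(4,9): clear
  edge (4,9)–(0,4): clear
  midpoint (21/2,18) outside
  → clear
Obstacle 2 [(0,13) (7,14) (0,23)]:
  edge (0,13)–(7,14): clear
  edge (7,14)–(0,23): clear
  edge (0,23)–(0,13): clear
  midpoint (21/2,18) outside
  → clear
Obstacle 3 [(13,0) (24,2) (23,10) (19,11) (16,8)]:
  edge (13,0)–(24,2): clear
  edge (24,2)–(23,10): clear
  edge (23,10)–(19,11): clear
  edge (19,11)–(16,8): clear
  edge (16,8)–(13,0): clear
  midpoint (21/2,18) outside
  → clear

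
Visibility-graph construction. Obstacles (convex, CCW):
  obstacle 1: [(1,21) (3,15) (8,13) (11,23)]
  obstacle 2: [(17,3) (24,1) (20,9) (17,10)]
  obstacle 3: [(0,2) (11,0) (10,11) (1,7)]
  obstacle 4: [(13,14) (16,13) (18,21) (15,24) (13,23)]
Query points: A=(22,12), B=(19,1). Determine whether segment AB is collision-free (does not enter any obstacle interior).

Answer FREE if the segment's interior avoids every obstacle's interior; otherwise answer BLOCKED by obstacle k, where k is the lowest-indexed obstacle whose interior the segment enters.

BLOCKED by obstacle 2

Obstacle 1 [(1,21) (3,15) (8,13) (11,23)]:
  edge (1,21)–(3,15): clear
  edge (3,15)–(8,13): clear
  edge (8,13)–(11,23): clear
  edge (11,23)–(1,21): clear
  midpoint (41/2,13/2) outside
  → clear
Obstacle 2 [(17,3) (24,1) (20,9) (17,10)]:
  edge (17,3)–(24,1): crosses AB
  edge (24,1)–(20,9): crosses AB
  edge (20,9)–(17,10): clear
  edge (17,10)–(17,3): clear
  → BLOCKED
Obstacle 3 [(0,2) (11,0) (10,11) (1,7)]:
  edge (0,2)–(11,0): clear
  edge (11,0)–(10,11): clear
  edge (10,11)–(1,7): clear
  edge (1,7)–(0,2): clear
  midpoint (41/2,13/2) outside
  → clear
Obstacle 4 [(13,14) (16,13) (18,21) (15,24) (13,23)]:
  edge (13,14)–(16,13): clear
  edge (16,13)–(18,21): clear
  edge (18,21)–(15,24): clear
  edge (15,24)–(13,23): clear
  edge (13,23)–(13,14): clear
  midpoint (41/2,13/2) outside
  → clear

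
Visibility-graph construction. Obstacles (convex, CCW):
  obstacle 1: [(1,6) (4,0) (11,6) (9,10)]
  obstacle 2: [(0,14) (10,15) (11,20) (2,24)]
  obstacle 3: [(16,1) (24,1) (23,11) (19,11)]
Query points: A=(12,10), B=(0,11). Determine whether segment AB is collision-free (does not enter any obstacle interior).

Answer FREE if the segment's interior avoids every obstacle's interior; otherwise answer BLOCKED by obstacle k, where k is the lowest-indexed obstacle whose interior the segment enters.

FREE

Obstacle 1 [(1,6) (4,0) (11,6) (9,10)]:
  edge (1,6)–(4,0): clear
  edge (4,0)–(11,6): clear
  edge (11,6)–(9,10): clear
  edge (9,10)–(1,6): clear
  midpoint (6,21/2) outside
  → clear
Obstacle 2 [(0,14) (10,15) (11,20) (2,24)]:
  edge (0,14)–(10,15): clear
  edge (10,15)–(11,20): clear
  edge (11,20)–(2,24): clear
  edge (2,24)–(0,14): clear
  midpoint (6,21/2) outside
  → clear
Obstacle 3 [(16,1) (24,1) (23,11) (19,11)]:
  edge (16,1)–(24,1): clear
  edge (24,1)–(23,11): clear
  edge (23,11)–(19,11): clear
  edge (19,11)–(16,1): clear
  midpoint (6,21/2) outside
  → clear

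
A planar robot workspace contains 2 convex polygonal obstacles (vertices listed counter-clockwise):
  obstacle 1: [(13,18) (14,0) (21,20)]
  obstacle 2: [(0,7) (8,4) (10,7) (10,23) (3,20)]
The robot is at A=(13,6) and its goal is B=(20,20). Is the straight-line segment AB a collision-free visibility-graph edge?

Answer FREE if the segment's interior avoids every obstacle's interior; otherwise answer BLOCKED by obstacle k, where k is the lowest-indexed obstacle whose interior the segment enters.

BLOCKED by obstacle 1

Obstacle 1 [(13,18) (14,0) (21,20)]:
  edge (13,18)–(14,0): crosses AB
  edge (14,0)–(21,20): clear
  edge (21,20)–(13,18): crosses AB
  → BLOCKED
Obstacle 2 [(0,7) (8,4) (10,7) (10,23) (3,20)]:
  edge (0,7)–(8,4): clear
  edge (8,4)–(10,7): clear
  edge (10,7)–(10,23): clear
  edge (10,23)–(3,20): clear
  edge (3,20)–(0,7): clear
  midpoint (33/2,13) outside
  → clear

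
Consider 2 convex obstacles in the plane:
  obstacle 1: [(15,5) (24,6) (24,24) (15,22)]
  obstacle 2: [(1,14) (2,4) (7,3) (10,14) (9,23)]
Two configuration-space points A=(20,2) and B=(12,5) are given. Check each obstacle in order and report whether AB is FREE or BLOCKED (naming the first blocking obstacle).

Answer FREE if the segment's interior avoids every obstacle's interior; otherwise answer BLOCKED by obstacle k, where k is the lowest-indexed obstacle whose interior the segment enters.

FREE

Obstacle 1 [(15,5) (24,6) (24,24) (15,22)]:
  edge (15,5)–(24,6): clear
  edge (24,6)–(24,24): clear
  edge (24,24)–(15,22): clear
  edge (15,22)–(15,5): clear
  midpoint (16,7/2) outside
  → clear
Obstacle 2 [(1,14) (2,4) (7,3) (10,14) (9,23)]:
  edge (1,14)–(2,4): clear
  edge (2,4)–(7,3): clear
  edge (7,3)–(10,14): clear
  edge (10,14)–(9,23): clear
  edge (9,23)–(1,14): clear
  midpoint (16,7/2) outside
  → clear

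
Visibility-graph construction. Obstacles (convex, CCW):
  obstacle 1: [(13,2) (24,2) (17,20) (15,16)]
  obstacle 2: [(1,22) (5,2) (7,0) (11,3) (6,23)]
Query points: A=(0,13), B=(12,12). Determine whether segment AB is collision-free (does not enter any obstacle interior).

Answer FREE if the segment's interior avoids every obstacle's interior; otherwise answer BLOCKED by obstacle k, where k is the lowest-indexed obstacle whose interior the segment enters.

Obstacle 1 [(13,2) (24,2) (17,20) (15,16)]:
  edge (13,2)–(24,2): clear
  edge (24,2)–(17,20): clear
  edge (17,20)–(15,16): clear
  edge (15,16)–(13,2): clear
  midpoint (6,25/2) outside
  → clear
Obstacle 2 [(1,22) (5,2) (7,0) (11,3) (6,23)]:
  edge (1,22)–(5,2): crosses AB
  edge (5,2)–(7,0): clear
  edge (7,0)–(11,3): clear
  edge (11,3)–(6,23): crosses AB
  edge (6,23)–(1,22): clear
  → BLOCKED

BLOCKED by obstacle 2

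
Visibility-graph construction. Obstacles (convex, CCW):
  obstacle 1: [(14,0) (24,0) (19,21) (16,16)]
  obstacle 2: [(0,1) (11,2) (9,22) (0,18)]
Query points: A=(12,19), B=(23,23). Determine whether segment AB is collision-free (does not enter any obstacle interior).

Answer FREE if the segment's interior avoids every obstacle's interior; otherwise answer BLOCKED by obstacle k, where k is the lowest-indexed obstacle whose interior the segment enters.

Obstacle 1 [(14,0) (24,0) (19,21) (16,16)]:
  edge (14,0)–(24,0): clear
  edge (24,0)–(19,21): clear
  edge (19,21)–(16,16): clear
  edge (16,16)–(14,0): clear
  midpoint (35/2,21) outside
  → clear
Obstacle 2 [(0,1) (11,2) (9,22) (0,18)]:
  edge (0,1)–(11,2): clear
  edge (11,2)–(9,22): clear
  edge (9,22)–(0,18): clear
  edge (0,18)–(0,1): clear
  midpoint (35/2,21) outside
  → clear

FREE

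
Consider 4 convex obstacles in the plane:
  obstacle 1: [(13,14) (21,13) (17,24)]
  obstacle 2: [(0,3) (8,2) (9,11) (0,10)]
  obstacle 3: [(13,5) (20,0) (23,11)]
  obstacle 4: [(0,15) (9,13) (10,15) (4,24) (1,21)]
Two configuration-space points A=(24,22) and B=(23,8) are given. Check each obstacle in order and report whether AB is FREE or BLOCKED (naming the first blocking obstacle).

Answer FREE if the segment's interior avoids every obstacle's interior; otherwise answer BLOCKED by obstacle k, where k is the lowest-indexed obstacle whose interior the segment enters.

Obstacle 1 [(13,14) (21,13) (17,24)]:
  edge (13,14)–(21,13): clear
  edge (21,13)–(17,24): clear
  edge (17,24)–(13,14): clear
  midpoint (47/2,15) outside
  → clear
Obstacle 2 [(0,3) (8,2) (9,11) (0,10)]:
  edge (0,3)–(8,2): clear
  edge (8,2)–(9,11): clear
  edge (9,11)–(0,10): clear
  edge (0,10)–(0,3): clear
  midpoint (47/2,15) outside
  → clear
Obstacle 3 [(13,5) (20,0) (23,11)]:
  edge (13,5)–(20,0): clear
  edge (20,0)–(23,11): clear
  edge (23,11)–(13,5): clear
  midpoint (47/2,15) outside
  → clear
Obstacle 4 [(0,15) (9,13) (10,15) (4,24) (1,21)]:
  edge (0,15)–(9,13): clear
  edge (9,13)–(10,15): clear
  edge (10,15)–(4,24): clear
  edge (4,24)–(1,21): clear
  edge (1,21)–(0,15): clear
  midpoint (47/2,15) outside
  → clear

FREE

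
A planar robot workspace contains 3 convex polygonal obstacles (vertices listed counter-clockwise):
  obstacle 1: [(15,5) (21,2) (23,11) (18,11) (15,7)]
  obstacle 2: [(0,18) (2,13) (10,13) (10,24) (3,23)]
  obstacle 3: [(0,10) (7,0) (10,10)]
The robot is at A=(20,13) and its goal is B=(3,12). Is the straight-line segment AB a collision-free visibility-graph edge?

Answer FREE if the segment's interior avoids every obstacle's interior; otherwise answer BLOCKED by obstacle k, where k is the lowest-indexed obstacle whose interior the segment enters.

FREE

Obstacle 1 [(15,5) (21,2) (23,11) (18,11) (15,7)]:
  edge (15,5)–(21,2): clear
  edge (21,2)–(23,11): clear
  edge (23,11)–(18,11): clear
  edge (18,11)–(15,7): clear
  edge (15,7)–(15,5): clear
  midpoint (23/2,25/2) outside
  → clear
Obstacle 2 [(0,18) (2,13) (10,13) (10,24) (3,23)]:
  edge (0,18)–(2,13): clear
  edge (2,13)–(10,13): clear
  edge (10,13)–(10,24): clear
  edge (10,24)–(3,23): clear
  edge (3,23)–(0,18): clear
  midpoint (23/2,25/2) outside
  → clear
Obstacle 3 [(0,10) (7,0) (10,10)]:
  edge (0,10)–(7,0): clear
  edge (7,0)–(10,10): clear
  edge (10,10)–(0,10): clear
  midpoint (23/2,25/2) outside
  → clear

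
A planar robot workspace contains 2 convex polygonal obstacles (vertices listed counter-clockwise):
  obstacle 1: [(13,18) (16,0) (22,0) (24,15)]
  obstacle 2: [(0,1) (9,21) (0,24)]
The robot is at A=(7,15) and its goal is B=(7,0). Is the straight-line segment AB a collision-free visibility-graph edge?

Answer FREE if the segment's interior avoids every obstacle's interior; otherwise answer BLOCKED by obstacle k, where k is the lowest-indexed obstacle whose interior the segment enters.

Obstacle 1 [(13,18) (16,0) (22,0) (24,15)]:
  edge (13,18)–(16,0): clear
  edge (16,0)–(22,0): clear
  edge (22,0)–(24,15): clear
  edge (24,15)–(13,18): clear
  midpoint (7,15/2) outside
  → clear
Obstacle 2 [(0,1) (9,21) (0,24)]:
  edge (0,1)–(9,21): clear
  edge (9,21)–(0,24): clear
  edge (0,24)–(0,1): clear
  midpoint (7,15/2) outside
  → clear

FREE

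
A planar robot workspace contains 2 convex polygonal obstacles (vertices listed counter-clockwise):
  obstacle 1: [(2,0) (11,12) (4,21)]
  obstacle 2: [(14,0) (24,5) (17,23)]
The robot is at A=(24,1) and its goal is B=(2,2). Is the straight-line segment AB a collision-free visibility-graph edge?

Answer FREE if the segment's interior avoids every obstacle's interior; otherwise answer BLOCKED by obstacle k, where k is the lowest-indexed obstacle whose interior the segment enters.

BLOCKED by obstacle 1

Obstacle 1 [(2,0) (11,12) (4,21)]:
  edge (2,0)–(11,12): crosses AB
  edge (11,12)–(4,21): clear
  edge (4,21)–(2,0): crosses AB
  → BLOCKED
Obstacle 2 [(14,0) (24,5) (17,23)]:
  edge (14,0)–(24,5): crosses AB
  edge (24,5)–(17,23): clear
  edge (17,23)–(14,0): crosses AB
  → BLOCKED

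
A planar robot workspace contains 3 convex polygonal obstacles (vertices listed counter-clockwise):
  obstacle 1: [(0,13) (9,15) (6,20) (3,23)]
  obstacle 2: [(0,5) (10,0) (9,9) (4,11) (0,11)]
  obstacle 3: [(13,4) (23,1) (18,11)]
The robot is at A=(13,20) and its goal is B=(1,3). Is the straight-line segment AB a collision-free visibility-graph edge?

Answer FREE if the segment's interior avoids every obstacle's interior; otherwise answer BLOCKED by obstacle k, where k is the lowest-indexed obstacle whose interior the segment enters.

Obstacle 1 [(0,13) (9,15) (6,20) (3,23)]:
  edge (0,13)–(9,15): clear
  edge (9,15)–(6,20): clear
  edge (6,20)–(3,23): clear
  edge (3,23)–(0,13): clear
  midpoint (7,23/2) outside
  → clear
Obstacle 2 [(0,5) (10,0) (9,9) (4,11) (0,11)]:
  edge (0,5)–(10,0): crosses AB
  edge (10,0)–(9,9): clear
  edge (9,9)–(4,11): crosses AB
  edge (4,11)–(0,11): clear
  edge (0,11)–(0,5): clear
  → BLOCKED
Obstacle 3 [(13,4) (23,1) (18,11)]:
  edge (13,4)–(23,1): clear
  edge (23,1)–(18,11): clear
  edge (18,11)–(13,4): clear
  midpoint (7,23/2) outside
  → clear

BLOCKED by obstacle 2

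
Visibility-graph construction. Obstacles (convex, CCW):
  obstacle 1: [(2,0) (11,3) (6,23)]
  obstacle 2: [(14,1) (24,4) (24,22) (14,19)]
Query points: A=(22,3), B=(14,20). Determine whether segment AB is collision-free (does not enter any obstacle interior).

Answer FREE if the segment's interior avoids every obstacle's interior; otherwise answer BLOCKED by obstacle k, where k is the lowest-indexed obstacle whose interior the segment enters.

Obstacle 1 [(2,0) (11,3) (6,23)]:
  edge (2,0)–(11,3): clear
  edge (11,3)–(6,23): clear
  edge (6,23)–(2,0): clear
  midpoint (18,23/2) outside
  → clear
Obstacle 2 [(14,1) (24,4) (24,22) (14,19)]:
  edge (14,1)–(24,4): crosses AB
  edge (24,4)–(24,22): clear
  edge (24,22)–(14,19): crosses AB
  edge (14,19)–(14,1): clear
  → BLOCKED

BLOCKED by obstacle 2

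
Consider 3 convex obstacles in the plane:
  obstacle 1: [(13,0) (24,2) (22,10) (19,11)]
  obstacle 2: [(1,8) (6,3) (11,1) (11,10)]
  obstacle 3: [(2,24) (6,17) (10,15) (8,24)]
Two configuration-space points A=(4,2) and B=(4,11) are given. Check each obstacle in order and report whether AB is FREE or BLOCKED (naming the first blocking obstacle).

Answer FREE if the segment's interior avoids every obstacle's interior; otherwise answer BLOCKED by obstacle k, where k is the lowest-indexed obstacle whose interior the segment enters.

BLOCKED by obstacle 2

Obstacle 1 [(13,0) (24,2) (22,10) (19,11)]:
  edge (13,0)–(24,2): clear
  edge (24,2)–(22,10): clear
  edge (22,10)–(19,11): clear
  edge (19,11)–(13,0): clear
  midpoint (4,13/2) outside
  → clear
Obstacle 2 [(1,8) (6,3) (11,1) (11,10)]:
  edge (1,8)–(6,3): crosses AB
  edge (6,3)–(11,1): clear
  edge (11,1)–(11,10): clear
  edge (11,10)–(1,8): crosses AB
  → BLOCKED
Obstacle 3 [(2,24) (6,17) (10,15) (8,24)]:
  edge (2,24)–(6,17): clear
  edge (6,17)–(10,15): clear
  edge (10,15)–(8,24): clear
  edge (8,24)–(2,24): clear
  midpoint (4,13/2) outside
  → clear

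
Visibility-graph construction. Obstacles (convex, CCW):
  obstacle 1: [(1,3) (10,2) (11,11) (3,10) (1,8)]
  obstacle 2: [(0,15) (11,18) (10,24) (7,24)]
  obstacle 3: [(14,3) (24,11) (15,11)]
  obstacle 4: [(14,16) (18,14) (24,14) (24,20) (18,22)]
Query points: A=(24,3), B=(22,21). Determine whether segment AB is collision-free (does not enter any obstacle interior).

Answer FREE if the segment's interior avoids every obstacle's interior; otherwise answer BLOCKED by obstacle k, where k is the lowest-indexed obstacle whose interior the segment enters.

BLOCKED by obstacle 3

Obstacle 1 [(1,3) (10,2) (11,11) (3,10) (1,8)]:
  edge (1,3)–(10,2): clear
  edge (10,2)–(11,11): clear
  edge (11,11)–(3,10): clear
  edge (3,10)–(1,8): clear
  edge (1,8)–(1,3): clear
  midpoint (23,12) outside
  → clear
Obstacle 2 [(0,15) (11,18) (10,24) (7,24)]:
  edge (0,15)–(11,18): clear
  edge (11,18)–(10,24): clear
  edge (10,24)–(7,24): clear
  edge (7,24)–(0,15): clear
  midpoint (23,12) outside
  → clear
Obstacle 3 [(14,3) (24,11) (15,11)]:
  edge (14,3)–(24,11): crosses AB
  edge (24,11)–(15,11): crosses AB
  edge (15,11)–(14,3): clear
  → BLOCKED
Obstacle 4 [(14,16) (18,14) (24,14) (24,20) (18,22)]:
  edge (14,16)–(18,14): clear
  edge (18,14)–(24,14): crosses AB
  edge (24,14)–(24,20): clear
  edge (24,20)–(18,22): crosses AB
  edge (18,22)–(14,16): clear
  → BLOCKED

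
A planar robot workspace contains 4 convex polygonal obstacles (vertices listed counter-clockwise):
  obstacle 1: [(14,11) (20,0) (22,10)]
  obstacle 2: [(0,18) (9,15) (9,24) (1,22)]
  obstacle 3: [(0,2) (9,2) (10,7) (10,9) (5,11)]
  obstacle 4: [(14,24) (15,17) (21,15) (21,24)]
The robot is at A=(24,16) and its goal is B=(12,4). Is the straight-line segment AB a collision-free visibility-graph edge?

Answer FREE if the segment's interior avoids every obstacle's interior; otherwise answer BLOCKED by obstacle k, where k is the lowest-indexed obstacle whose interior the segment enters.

Obstacle 1 [(14,11) (20,0) (22,10)]:
  edge (14,11)–(20,0): crosses AB
  edge (20,0)–(22,10): clear
  edge (22,10)–(14,11): crosses AB
  → BLOCKED
Obstacle 2 [(0,18) (9,15) (9,24) (1,22)]:
  edge (0,18)–(9,15): clear
  edge (9,15)–(9,24): clear
  edge (9,24)–(1,22): clear
  edge (1,22)–(0,18): clear
  midpoint (18,10) outside
  → clear
Obstacle 3 [(0,2) (9,2) (10,7) (10,9) (5,11)]:
  edge (0,2)–(9,2): clear
  edge (9,2)–(10,7): clear
  edge (10,7)–(10,9): clear
  edge (10,9)–(5,11): clear
  edge (5,11)–(0,2): clear
  midpoint (18,10) outside
  → clear
Obstacle 4 [(14,24) (15,17) (21,15) (21,24)]:
  edge (14,24)–(15,17): clear
  edge (15,17)–(21,15): clear
  edge (21,15)–(21,24): clear
  edge (21,24)–(14,24): clear
  midpoint (18,10) outside
  → clear

BLOCKED by obstacle 1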